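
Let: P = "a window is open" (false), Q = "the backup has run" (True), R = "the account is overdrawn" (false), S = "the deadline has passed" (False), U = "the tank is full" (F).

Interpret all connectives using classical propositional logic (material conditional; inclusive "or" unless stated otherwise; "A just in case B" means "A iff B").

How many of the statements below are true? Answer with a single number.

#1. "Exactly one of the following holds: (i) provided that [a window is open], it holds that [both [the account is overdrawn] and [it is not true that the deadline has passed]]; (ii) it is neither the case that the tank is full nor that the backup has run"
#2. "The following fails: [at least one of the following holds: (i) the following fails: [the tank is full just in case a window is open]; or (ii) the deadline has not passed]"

1

#1: Parsed as (P → (R ∧ ¬S)) ⊕ (U ↓ Q)

¬S = ¬F = T
R ∧ ¬S = F ∧ T = F
P → (R ∧ ¬S) = F → F = T
U ↓ Q = F ↓ T = F
(P → (R ∧ ¬S)) ⊕ (U ↓ Q) = T ⊕ F = T
Hence #1 is true.

#2: In symbols: ¬(¬(U ↔ P) ∨ ¬S)

U ↔ P = F ↔ F = T
¬(U ↔ P) = ¬T = F
¬S = ¬F = T
¬(U ↔ P) ∨ ¬S = F ∨ T = T
¬(¬(U ↔ P) ∨ ¬S) = ¬T = F
So #2 is false.

True statements: 1.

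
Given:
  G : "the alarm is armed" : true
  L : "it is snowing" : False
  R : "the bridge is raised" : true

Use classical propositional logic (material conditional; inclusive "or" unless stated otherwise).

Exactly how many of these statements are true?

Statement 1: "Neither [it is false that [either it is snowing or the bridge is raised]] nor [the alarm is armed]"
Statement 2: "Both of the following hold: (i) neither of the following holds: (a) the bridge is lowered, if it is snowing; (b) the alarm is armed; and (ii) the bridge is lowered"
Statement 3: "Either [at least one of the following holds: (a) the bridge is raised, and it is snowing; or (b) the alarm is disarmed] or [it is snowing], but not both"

Statement 1: Parsed as ¬(L ∨ R) ↓ G

L ∨ R = F ∨ T = T
¬(L ∨ R) = ¬T = F
¬(L ∨ R) ↓ G = F ↓ T = F
Thus Statement 1 is false.

Statement 2: Formalization: ((L → ¬R) ↓ G) ∧ ¬R

¬R = ¬T = F
L → ¬R = F → F = T
(L → ¬R) ↓ G = T ↓ T = F
¬R = ¬T = F
((L → ¬R) ↓ G) ∧ ¬R = F ∧ F = F
So Statement 2 is false.

Statement 3: In symbols: ((R ∧ L) ∨ ¬G) ⊕ L

R ∧ L = T ∧ F = F
¬G = ¬T = F
(R ∧ L) ∨ ¬G = F ∨ F = F
((R ∧ L) ∨ ¬G) ⊕ L = F ⊕ F = F
So Statement 3 is false.

Count: 0.

0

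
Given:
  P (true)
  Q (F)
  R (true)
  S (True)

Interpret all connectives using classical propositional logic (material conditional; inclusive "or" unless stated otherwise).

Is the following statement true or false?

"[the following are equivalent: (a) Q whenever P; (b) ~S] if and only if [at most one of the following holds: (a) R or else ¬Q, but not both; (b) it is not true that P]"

True

In symbols: ((P → Q) ↔ ¬S) ↔ ((R ⊕ ¬Q) ↑ ¬P)

P → Q = T → F = F
¬S = ¬T = F
(P → Q) ↔ ¬S = F ↔ F = T
¬Q = ¬F = T
R ⊕ ¬Q = T ⊕ T = F
¬P = ¬T = F
(R ⊕ ¬Q) ↑ ¬P = F ↑ F = T
((P → Q) ↔ ¬S) ↔ ((R ⊕ ¬Q) ↑ ¬P) = T ↔ T = T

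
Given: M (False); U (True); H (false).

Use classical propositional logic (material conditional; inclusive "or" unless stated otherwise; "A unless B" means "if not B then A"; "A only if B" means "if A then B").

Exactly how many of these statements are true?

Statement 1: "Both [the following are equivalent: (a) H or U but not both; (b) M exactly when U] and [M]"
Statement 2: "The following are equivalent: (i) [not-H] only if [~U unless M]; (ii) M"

Statement 1: This is ((H xor U) <-> (M <-> U)) & M.

H xor U = F xor T = T
M <-> U = F <-> T = F
(H xor U) <-> (M <-> U) = T <-> F = F
((H xor U) <-> (M <-> U)) & M = F & F = F
Thus Statement 1 is false.

Statement 2: Parsed as (~H -> (~U | M)) <-> M

~H = ~F = T
~U = ~T = F
~U | M = F | F = F
~H -> (~U | M) = T -> F = F
(~H -> (~U | M)) <-> M = F <-> F = T
Thus Statement 2 is true.

1 of the 2 statements is true (Statement 2).

1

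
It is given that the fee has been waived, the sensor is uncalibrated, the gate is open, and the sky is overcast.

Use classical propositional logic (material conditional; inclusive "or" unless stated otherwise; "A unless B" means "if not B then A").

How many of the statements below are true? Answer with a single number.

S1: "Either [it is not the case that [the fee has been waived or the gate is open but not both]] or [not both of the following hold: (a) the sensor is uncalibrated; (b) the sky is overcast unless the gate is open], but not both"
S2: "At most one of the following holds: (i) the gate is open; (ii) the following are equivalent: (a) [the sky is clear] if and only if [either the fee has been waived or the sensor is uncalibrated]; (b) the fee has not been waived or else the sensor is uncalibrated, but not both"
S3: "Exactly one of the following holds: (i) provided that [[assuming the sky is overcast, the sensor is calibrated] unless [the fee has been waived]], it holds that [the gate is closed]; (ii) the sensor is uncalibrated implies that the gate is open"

3

Let U = "the fee has been waived" (T), R = "the gate is open" (T), H = "the sensor is calibrated" (F), G = "the sky is overcast" (T).

S1: In symbols: ~(U xor R) xor (~H nand (G | R))

U xor R = T xor T = F
~(U xor R) = ~F = T
~H = ~F = T
G | R = T | T = T
~H nand (G | R) = T nand T = F
~(U xor R) xor (~H nand (G | R)) = T xor F = T
Thus S1 is true.

S2: In symbols: R nand ((~G <-> (U | ~H)) <-> (~U xor ~H))

~G = ~T = F
~H = ~F = T
U | ~H = T | T = T
~G <-> (U | ~H) = F <-> T = F
~U = ~T = F
~H = ~F = T
~U xor ~H = F xor T = T
(~G <-> (U | ~H)) <-> (~U xor ~H) = F <-> T = F
R nand ((~G <-> (U | ~H)) <-> (~U xor ~H)) = T nand F = T
Hence S2 is true.

S3: In symbols: (((G -> H) | U) -> ~R) xor (~H -> R)

G -> H = T -> F = F
(G -> H) | U = F | T = T
~R = ~T = F
((G -> H) | U) -> ~R = T -> F = F
~H = ~F = T
~H -> R = T -> T = T
(((G -> H) | U) -> ~R) xor (~H -> R) = F xor T = T
So S3 is true.

True statements: 3 (S1, S2, S3).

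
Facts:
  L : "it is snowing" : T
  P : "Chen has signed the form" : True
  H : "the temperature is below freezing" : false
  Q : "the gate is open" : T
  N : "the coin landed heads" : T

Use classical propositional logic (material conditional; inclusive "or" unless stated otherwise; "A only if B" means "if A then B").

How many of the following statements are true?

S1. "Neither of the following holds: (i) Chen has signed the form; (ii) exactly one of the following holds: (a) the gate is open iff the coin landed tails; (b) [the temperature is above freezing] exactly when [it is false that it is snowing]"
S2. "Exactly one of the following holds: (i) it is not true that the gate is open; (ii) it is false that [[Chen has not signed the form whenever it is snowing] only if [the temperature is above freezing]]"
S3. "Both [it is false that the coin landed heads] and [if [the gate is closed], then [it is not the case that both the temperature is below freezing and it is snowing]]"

S1: This is P ↓ ((Q ↔ ¬N) ⊕ (¬H ↔ ¬L)).

¬N = ¬T = F
Q ↔ ¬N = T ↔ F = F
¬H = ¬F = T
¬L = ¬T = F
¬H ↔ ¬L = T ↔ F = F
(Q ↔ ¬N) ⊕ (¬H ↔ ¬L) = F ⊕ F = F
P ↓ ((Q ↔ ¬N) ⊕ (¬H ↔ ¬L)) = T ↓ F = F
Thus S1 is false.

S2: In symbols: ¬Q ⊕ ¬((L → ¬P) → ¬H)

¬Q = ¬T = F
¬P = ¬T = F
L → ¬P = T → F = F
¬H = ¬F = T
(L → ¬P) → ¬H = F → T = T
¬((L → ¬P) → ¬H) = ¬T = F
¬Q ⊕ ¬((L → ¬P) → ¬H) = F ⊕ F = F
Thus S2 is false.

S3: Formalization: ¬N ∧ (¬Q → (H ↑ L))

¬N = ¬T = F
¬Q = ¬T = F
H ↑ L = F ↑ T = T
¬Q → (H ↑ L) = F → T = T
¬N ∧ (¬Q → (H ↑ L)) = F ∧ T = F
So S3 is false.

Count: 0.

0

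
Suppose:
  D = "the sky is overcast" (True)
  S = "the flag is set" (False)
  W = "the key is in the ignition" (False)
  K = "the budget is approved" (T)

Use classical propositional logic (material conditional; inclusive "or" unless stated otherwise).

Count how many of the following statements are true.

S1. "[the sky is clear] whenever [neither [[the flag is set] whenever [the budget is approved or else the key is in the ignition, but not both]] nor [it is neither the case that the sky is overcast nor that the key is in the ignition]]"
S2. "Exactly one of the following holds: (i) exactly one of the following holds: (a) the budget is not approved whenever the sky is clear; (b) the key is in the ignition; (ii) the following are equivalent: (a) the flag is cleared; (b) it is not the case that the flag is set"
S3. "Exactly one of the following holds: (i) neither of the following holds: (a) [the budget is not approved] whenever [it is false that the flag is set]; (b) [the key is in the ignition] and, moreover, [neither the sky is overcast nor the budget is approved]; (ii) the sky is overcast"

0

S1: In symbols: (((K xor W) -> S) nor (D nor W)) -> ~D

K xor W = T xor F = T
(K xor W) -> S = T -> F = F
D nor W = T nor F = F
((K xor W) -> S) nor (D nor W) = F nor F = T
~D = ~T = F
(((K xor W) -> S) nor (D nor W)) -> ~D = T -> F = F
Thus S1 is false.

S2: Formalization: ((~D -> ~K) xor W) xor (~S <-> ~S)

~D = ~T = F
~K = ~T = F
~D -> ~K = F -> F = T
(~D -> ~K) xor W = T xor F = T
~S = ~F = T
~S = ~F = T
~S <-> ~S = T <-> T = T
((~D -> ~K) xor W) xor (~S <-> ~S) = T xor T = F
So S2 is false.

S3: In symbols: ((~S -> ~K) nor (W & (D nor K))) xor D

~S = ~F = T
~K = ~T = F
~S -> ~K = T -> F = F
D nor K = T nor T = F
W & (D nor K) = F & F = F
(~S -> ~K) nor (W & (D nor K)) = F nor F = T
((~S -> ~K) nor (W & (D nor K))) xor D = T xor T = F
Thus S3 is false.

0 of the 3 statements are true (none).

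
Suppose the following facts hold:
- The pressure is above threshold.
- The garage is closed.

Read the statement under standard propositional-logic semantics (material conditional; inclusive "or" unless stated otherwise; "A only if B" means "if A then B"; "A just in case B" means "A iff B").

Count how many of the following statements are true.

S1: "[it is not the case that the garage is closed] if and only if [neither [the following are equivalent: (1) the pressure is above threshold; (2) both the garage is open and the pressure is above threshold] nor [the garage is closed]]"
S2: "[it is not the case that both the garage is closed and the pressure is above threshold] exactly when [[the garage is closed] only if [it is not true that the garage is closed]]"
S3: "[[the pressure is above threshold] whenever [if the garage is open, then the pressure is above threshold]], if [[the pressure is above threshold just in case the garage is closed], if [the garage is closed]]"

Let N = "the garage is closed" (T), Q = "the pressure is above threshold" (T).

S1: This is ~N <-> ((Q <-> (~N & Q)) nor N).

~N = ~T = F
~N = ~T = F
~N & Q = F & T = F
Q <-> (~N & Q) = T <-> F = F
(Q <-> (~N & Q)) nor N = F nor T = F
~N <-> ((Q <-> (~N & Q)) nor N) = F <-> F = T
So S1 is true.

S2: Formalization: (N nand Q) <-> (N -> ~N)

N nand Q = T nand T = F
~N = ~T = F
N -> ~N = T -> F = F
(N nand Q) <-> (N -> ~N) = F <-> F = T
Thus S2 is true.

S3: Formalization: (N -> (Q <-> N)) -> ((~N -> Q) -> Q)

Q <-> N = T <-> T = T
N -> (Q <-> N) = T -> T = T
~N = ~T = F
~N -> Q = F -> T = T
(~N -> Q) -> Q = T -> T = T
(N -> (Q <-> N)) -> ((~N -> Q) -> Q) = T -> T = T
Hence S3 is true.

3 of the 3 statements are true.

3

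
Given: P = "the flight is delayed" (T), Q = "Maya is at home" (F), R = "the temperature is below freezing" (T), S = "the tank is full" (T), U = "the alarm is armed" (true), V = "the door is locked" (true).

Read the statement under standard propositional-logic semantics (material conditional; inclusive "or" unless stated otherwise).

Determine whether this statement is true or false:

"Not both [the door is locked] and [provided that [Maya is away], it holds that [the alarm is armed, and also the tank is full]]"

The statement is false.

Formalization: V nand (~Q -> (U & S))

~Q = ~F = T
U & S = T & T = T
~Q -> (U & S) = T -> T = T
V nand (~Q -> (U & S)) = T nand T = F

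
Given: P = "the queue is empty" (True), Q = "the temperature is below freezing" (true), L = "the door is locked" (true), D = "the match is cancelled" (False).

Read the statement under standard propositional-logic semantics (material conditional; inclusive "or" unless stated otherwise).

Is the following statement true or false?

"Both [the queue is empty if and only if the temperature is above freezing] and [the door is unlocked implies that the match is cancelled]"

Values: P=T, Q=T, L=T, D=F.
In symbols: (P <-> ~Q) & (~L -> D)

~Q = ~T = F
P <-> ~Q = T <-> F = F
~L = ~T = F
~L -> D = F -> F = T
(P <-> ~Q) & (~L -> D) = F & T = F

False.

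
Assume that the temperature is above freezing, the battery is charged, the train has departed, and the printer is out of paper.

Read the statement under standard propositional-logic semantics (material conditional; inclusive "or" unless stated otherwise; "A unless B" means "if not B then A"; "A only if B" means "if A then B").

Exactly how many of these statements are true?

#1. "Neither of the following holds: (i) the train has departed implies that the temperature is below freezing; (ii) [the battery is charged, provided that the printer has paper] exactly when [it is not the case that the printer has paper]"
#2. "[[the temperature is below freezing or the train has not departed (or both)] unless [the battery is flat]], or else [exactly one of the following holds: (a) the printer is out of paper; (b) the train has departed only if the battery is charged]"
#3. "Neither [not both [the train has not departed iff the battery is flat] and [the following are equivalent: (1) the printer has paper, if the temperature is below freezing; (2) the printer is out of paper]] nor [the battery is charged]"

Let L = "the train has departed" (True), R = "the temperature is below freezing" (False), M = "the printer has paper" (False), V = "the battery is charged" (True).

#1: This is (L -> R) nor ((M -> V) iff not M).

L -> R = True -> False = False
M -> V = False -> True = True
not M = not False = True
(M -> V) iff not M = True iff True = True
(L -> R) nor ((M -> V) iff not M) = False nor True = False
Hence #1 is false.

#2: Parsed as ((R or not L) or not V) or (not M xor (L -> V))

not L = not True = False
R or not L = False or False = False
not V = not True = False
(R or not L) or not V = False or False = False
not M = not False = True
L -> V = True -> True = True
not M xor (L -> V) = True xor True = False
((R or not L) or not V) or (not M xor (L -> V)) = False or False = False
Thus #2 is false.

#3: In symbols: ((not L iff not V) nand ((R -> M) iff not M)) nor V

not L = not True = False
not V = not True = False
not L iff not V = False iff False = True
R -> M = False -> False = True
not M = not False = True
(R -> M) iff not M = True iff True = True
(not L iff not V) nand ((R -> M) iff not M) = True nand True = False
((not L iff not V) nand ((R -> M) iff not M)) nor V = False nor True = False
Hence #3 is false.

0 of the 3 statements are true (none).

0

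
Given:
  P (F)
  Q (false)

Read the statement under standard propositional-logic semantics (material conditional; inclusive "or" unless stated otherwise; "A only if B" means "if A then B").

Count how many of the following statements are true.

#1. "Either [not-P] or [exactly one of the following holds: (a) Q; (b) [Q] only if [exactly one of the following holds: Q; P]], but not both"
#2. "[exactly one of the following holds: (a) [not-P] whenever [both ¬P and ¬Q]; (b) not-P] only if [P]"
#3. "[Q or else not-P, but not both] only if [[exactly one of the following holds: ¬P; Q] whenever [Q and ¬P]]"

2

#1: Formalization: ¬P ⊕ (Q ⊕ (Q → (Q ⊕ P)))

¬P = ¬F = T
Q ⊕ P = F ⊕ F = F
Q → (Q ⊕ P) = F → F = T
Q ⊕ (Q → (Q ⊕ P)) = F ⊕ T = T
¬P ⊕ (Q ⊕ (Q → (Q ⊕ P))) = T ⊕ T = F
Hence #1 is false.

#2: This is (((¬P ∧ ¬Q) → ¬P) ⊕ ¬P) → P.

¬P = ¬F = T
¬Q = ¬F = T
¬P ∧ ¬Q = T ∧ T = T
¬P = ¬F = T
(¬P ∧ ¬Q) → ¬P = T → T = T
¬P = ¬F = T
((¬P ∧ ¬Q) → ¬P) ⊕ ¬P = T ⊕ T = F
(((¬P ∧ ¬Q) → ¬P) ⊕ ¬P) → P = F → F = T
So #2 is true.

#3: Formalization: (Q ⊕ ¬P) → ((Q ∧ ¬P) → (¬P ⊕ Q))

¬P = ¬F = T
Q ⊕ ¬P = F ⊕ T = T
¬P = ¬F = T
Q ∧ ¬P = F ∧ T = F
¬P = ¬F = T
¬P ⊕ Q = T ⊕ F = T
(Q ∧ ¬P) → (¬P ⊕ Q) = F → T = T
(Q ⊕ ¬P) → ((Q ∧ ¬P) → (¬P ⊕ Q)) = T → T = T
So #3 is true.

2 of the 3 statements are true.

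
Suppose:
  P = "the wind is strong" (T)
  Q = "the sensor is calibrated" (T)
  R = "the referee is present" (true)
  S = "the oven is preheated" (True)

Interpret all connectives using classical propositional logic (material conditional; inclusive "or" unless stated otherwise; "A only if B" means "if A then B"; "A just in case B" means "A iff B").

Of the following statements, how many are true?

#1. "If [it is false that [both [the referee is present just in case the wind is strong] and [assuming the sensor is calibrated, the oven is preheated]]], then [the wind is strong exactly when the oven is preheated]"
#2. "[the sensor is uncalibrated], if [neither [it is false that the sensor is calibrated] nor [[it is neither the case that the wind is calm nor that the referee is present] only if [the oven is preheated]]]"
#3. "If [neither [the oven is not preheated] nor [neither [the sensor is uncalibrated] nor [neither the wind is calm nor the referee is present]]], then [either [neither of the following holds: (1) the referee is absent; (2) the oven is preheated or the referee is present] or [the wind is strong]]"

#1: Parsed as ¬((R ↔ P) ∧ (Q → S)) → (P ↔ S)

R ↔ P = T ↔ T = T
Q → S = T → T = T
(R ↔ P) ∧ (Q → S) = T ∧ T = T
¬((R ↔ P) ∧ (Q → S)) = ¬T = F
P ↔ S = T ↔ T = T
¬((R ↔ P) ∧ (Q → S)) → (P ↔ S) = F → T = T
Hence #1 is true.

#2: In symbols: (¬Q ↓ ((¬P ↓ R) → S)) → ¬Q

¬Q = ¬T = F
¬P = ¬T = F
¬P ↓ R = F ↓ T = F
(¬P ↓ R) → S = F → T = T
¬Q ↓ ((¬P ↓ R) → S) = F ↓ T = F
¬Q = ¬T = F
(¬Q ↓ ((¬P ↓ R) → S)) → ¬Q = F → F = T
So #2 is true.

#3: This is (¬S ↓ (¬Q ↓ (¬P ↓ R))) → ((¬R ↓ (S ∨ R)) ∨ P).

¬S = ¬T = F
¬Q = ¬T = F
¬P = ¬T = F
¬P ↓ R = F ↓ T = F
¬Q ↓ (¬P ↓ R) = F ↓ F = T
¬S ↓ (¬Q ↓ (¬P ↓ R)) = F ↓ T = F
¬R = ¬T = F
S ∨ R = T ∨ T = T
¬R ↓ (S ∨ R) = F ↓ T = F
(¬R ↓ (S ∨ R)) ∨ P = F ∨ T = T
(¬S ↓ (¬Q ↓ (¬P ↓ R))) → ((¬R ↓ (S ∨ R)) ∨ P) = F → T = T
Hence #3 is true.

True statements: 3 (#1, #2, #3).

3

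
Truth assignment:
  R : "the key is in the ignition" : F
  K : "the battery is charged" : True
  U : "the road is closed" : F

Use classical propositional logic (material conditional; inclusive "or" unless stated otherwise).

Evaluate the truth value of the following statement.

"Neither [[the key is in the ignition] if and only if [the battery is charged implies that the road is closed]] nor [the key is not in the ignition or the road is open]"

Values: R=F, K=T, U=F.
This is (R ↔ (K → U)) ↓ (¬R ∨ ¬U).

K → U = T → F = F
R ↔ (K → U) = F ↔ F = T
¬R = ¬F = T
¬U = ¬F = T
¬R ∨ ¬U = T ∨ T = T
(R ↔ (K → U)) ↓ (¬R ∨ ¬U) = T ↓ T = F

The statement is false.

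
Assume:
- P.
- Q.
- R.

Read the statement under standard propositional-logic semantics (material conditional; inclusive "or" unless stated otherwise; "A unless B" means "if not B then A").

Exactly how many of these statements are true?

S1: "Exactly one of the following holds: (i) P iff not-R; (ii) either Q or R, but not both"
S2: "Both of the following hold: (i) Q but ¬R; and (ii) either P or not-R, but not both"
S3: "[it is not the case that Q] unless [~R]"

S1: In symbols: (P iff not R) xor (Q xor R)

not R = not True = False
P iff not R = True iff False = False
Q xor R = True xor True = False
(P iff not R) xor (Q xor R) = False xor False = False
Hence S1 is false.

S2: This is (Q and not R) and (P xor not R).

not R = not True = False
Q and not R = True and False = False
not R = not True = False
P xor not R = True xor False = True
(Q and not R) and (P xor not R) = False and True = False
Hence S2 is false.

S3: Parsed as not Q or not R

not Q = not True = False
not R = not True = False
not Q or not R = False or False = False
Thus S3 is false.

0 of the 3 statements are true (none).

0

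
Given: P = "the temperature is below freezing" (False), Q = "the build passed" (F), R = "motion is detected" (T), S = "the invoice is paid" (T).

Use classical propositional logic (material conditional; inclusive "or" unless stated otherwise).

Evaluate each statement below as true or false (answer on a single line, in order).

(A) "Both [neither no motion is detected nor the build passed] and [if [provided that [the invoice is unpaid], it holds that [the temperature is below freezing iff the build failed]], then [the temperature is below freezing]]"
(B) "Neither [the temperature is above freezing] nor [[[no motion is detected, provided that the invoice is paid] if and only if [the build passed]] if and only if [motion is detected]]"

(A) false; (B) false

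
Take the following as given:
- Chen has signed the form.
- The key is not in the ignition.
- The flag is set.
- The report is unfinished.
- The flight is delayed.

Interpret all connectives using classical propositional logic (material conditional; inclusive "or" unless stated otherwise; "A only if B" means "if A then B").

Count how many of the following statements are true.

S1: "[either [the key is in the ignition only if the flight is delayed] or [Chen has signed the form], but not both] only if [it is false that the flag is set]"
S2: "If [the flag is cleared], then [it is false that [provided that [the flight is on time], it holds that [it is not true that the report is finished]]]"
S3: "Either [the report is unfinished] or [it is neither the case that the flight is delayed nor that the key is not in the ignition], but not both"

Let D = "the key is in the ignition" (False), U = "the flight is delayed" (True), L = "Chen has signed the form" (True), S = "the flag is set" (True), R = "the report is finished" (False).

S1: Parsed as ((D -> U) xor L) -> not S

D -> U = False -> True = True
(D -> U) xor L = True xor True = False
not S = not True = False
((D -> U) xor L) -> not S = False -> False = True
Thus S1 is true.

S2: Parsed as not S -> not (not U -> not R)

not S = not True = False
not U = not True = False
not R = not False = True
not U -> not R = False -> True = True
not (not U -> not R) = not True = False
not S -> not (not U -> not R) = False -> False = True
Thus S2 is true.

S3: In symbols: not R xor (U nor not D)

not R = not False = True
not D = not False = True
U nor not D = True nor True = False
not R xor (U nor not D) = True xor False = True
So S3 is true.

True statements: 3 (S1, S2, S3).

3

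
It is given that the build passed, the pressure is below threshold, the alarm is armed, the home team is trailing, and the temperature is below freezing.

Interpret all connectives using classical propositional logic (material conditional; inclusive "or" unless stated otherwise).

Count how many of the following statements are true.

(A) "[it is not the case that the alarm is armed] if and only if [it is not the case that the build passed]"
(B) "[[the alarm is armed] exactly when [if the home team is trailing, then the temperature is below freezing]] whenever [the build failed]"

2

Let R = "the alarm is armed" (T), P = "the build passed" (T), S = "the home team is leading" (F), U = "the temperature is below freezing" (T).

(A): This is ¬R ↔ ¬P.

¬R = ¬T = F
¬P = ¬T = F
¬R ↔ ¬P = F ↔ F = T
So (A) is true.

(B): This is ¬P → (R ↔ (¬S → U)).

¬P = ¬T = F
¬S = ¬F = T
¬S → U = T → T = T
R ↔ (¬S → U) = T ↔ T = T
¬P → (R ↔ (¬S → U)) = F → T = T
So (B) is true.

2 of the 2 statements are true ((A), (B)).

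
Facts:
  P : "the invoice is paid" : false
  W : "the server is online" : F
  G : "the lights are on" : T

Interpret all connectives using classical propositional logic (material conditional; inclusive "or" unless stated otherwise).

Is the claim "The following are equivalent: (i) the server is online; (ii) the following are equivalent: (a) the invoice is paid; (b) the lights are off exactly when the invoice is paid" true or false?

Values: W=False, P=False, G=True.
Formalization: W iff (P iff (not G iff P))

not G = not True = False
not G iff P = False iff False = True
P iff (not G iff P) = False iff True = False
W iff (P iff (not G iff P)) = False iff False = True

true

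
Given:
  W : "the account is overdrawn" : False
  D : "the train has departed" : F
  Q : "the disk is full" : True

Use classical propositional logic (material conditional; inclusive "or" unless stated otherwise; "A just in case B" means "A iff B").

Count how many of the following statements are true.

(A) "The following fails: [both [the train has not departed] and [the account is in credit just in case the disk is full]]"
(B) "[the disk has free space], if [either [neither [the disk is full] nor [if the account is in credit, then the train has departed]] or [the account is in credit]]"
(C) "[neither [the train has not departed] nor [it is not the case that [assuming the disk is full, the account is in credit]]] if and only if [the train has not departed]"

0

(A): This is ¬(¬D ∧ (¬W ↔ Q)).

¬D = ¬F = T
¬W = ¬F = T
¬W ↔ Q = T ↔ T = T
¬D ∧ (¬W ↔ Q) = T ∧ T = T
¬(¬D ∧ (¬W ↔ Q)) = ¬T = F
So (A) is false.

(B): Parsed as ((Q ↓ (¬W → D)) ∨ ¬W) → ¬Q

¬W = ¬F = T
¬W → D = T → F = F
Q ↓ (¬W → D) = T ↓ F = F
¬W = ¬F = T
(Q ↓ (¬W → D)) ∨ ¬W = F ∨ T = T
¬Q = ¬T = F
((Q ↓ (¬W → D)) ∨ ¬W) → ¬Q = T → F = F
Hence (B) is false.

(C): This is (¬D ↓ ¬(Q → ¬W)) ↔ ¬D.

¬D = ¬F = T
¬W = ¬F = T
Q → ¬W = T → T = T
¬(Q → ¬W) = ¬T = F
¬D ↓ ¬(Q → ¬W) = T ↓ F = F
¬D = ¬F = T
(¬D ↓ ¬(Q → ¬W)) ↔ ¬D = F ↔ T = F
Hence (C) is false.

0 of the 3 statements are true (none).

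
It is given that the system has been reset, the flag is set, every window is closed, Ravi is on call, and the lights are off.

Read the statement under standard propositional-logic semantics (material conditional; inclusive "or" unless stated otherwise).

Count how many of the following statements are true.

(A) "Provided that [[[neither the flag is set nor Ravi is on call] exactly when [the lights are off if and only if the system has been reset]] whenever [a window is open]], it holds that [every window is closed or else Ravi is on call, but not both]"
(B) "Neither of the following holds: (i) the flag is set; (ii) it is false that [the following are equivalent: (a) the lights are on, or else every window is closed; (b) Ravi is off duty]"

Let R = "a window is open" (F), Q = "the flag is set" (T), S = "Ravi is on call" (T), U = "the lights are on" (F), P = "the system has been reset" (T).

(A): This is (R → ((Q ↓ S) ↔ (¬U ↔ P))) → (¬R ⊕ S).

Q ↓ S = T ↓ T = F
¬U = ¬F = T
¬U ↔ P = T ↔ T = T
(Q ↓ S) ↔ (¬U ↔ P) = F ↔ T = F
R → ((Q ↓ S) ↔ (¬U ↔ P)) = F → F = T
¬R = ¬F = T
¬R ⊕ S = T ⊕ T = F
(R → ((Q ↓ S) ↔ (¬U ↔ P))) → (¬R ⊕ S) = T → F = F
Thus (A) is false.

(B): Parsed as Q ↓ ¬((U ∨ ¬R) ↔ ¬S)

¬R = ¬F = T
U ∨ ¬R = F ∨ T = T
¬S = ¬T = F
(U ∨ ¬R) ↔ ¬S = T ↔ F = F
¬((U ∨ ¬R) ↔ ¬S) = ¬F = T
Q ↓ ¬((U ∨ ¬R) ↔ ¬S) = T ↓ T = F
Hence (B) is false.

0 of the 2 statements are true (none).

0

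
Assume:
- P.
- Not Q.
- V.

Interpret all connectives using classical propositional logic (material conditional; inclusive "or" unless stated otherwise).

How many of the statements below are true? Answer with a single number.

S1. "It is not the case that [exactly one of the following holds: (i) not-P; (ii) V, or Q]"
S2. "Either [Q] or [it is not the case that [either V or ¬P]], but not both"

S1: This is not (not P xor (V or Q)).

not P = not True = False
V or Q = True or False = True
not P xor (V or Q) = False xor True = True
not (not P xor (V or Q)) = not True = False
Hence S1 is false.

S2: This is Q xor not (V or not P).

not P = not True = False
V or not P = True or False = True
not (V or not P) = not True = False
Q xor not (V or not P) = False xor False = False
Hence S2 is false.

Count: 0.

0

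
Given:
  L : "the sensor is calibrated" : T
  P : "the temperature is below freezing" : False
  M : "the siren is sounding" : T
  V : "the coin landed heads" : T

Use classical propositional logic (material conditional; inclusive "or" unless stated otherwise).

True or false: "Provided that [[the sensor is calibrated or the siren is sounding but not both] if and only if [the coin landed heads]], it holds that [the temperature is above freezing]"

True.

Values: L=True, M=True, V=True, P=False.
Formalization: ((L xor M) iff V) -> not P

L xor M = True xor True = False
(L xor M) iff V = False iff True = False
not P = not False = True
((L xor M) iff V) -> not P = False -> True = True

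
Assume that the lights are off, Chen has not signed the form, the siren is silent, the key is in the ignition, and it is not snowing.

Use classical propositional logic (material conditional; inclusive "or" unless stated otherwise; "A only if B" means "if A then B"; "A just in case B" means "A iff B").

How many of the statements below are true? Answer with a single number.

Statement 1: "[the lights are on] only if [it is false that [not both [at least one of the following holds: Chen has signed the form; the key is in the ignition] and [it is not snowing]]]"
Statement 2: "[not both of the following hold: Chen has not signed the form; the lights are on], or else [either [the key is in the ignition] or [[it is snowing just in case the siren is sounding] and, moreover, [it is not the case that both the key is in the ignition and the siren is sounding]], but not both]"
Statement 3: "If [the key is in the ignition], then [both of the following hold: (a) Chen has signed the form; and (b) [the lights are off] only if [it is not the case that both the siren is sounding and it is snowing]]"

Let P = "the lights are on" (F), Q = "Chen has signed the form" (F), S = "the key is in the ignition" (T), U = "it is snowing" (F), R = "the siren is sounding" (F).

Statement 1: This is P -> ~((Q | S) nand ~U).

Q | S = F | T = T
~U = ~F = T
(Q | S) nand ~U = T nand T = F
~((Q | S) nand ~U) = ~F = T
P -> ~((Q | S) nand ~U) = F -> T = T
Thus Statement 1 is true.

Statement 2: This is (~Q nand P) | (S xor ((U <-> R) & (S nand R))).

~Q = ~F = T
~Q nand P = T nand F = T
U <-> R = F <-> F = T
S nand R = T nand F = T
(U <-> R) & (S nand R) = T & T = T
S xor ((U <-> R) & (S nand R)) = T xor T = F
(~Q nand P) | (S xor ((U <-> R) & (S nand R))) = T | F = T
Hence Statement 2 is true.

Statement 3: This is S -> (Q & (~P -> (R nand U))).

~P = ~F = T
R nand U = F nand F = T
~P -> (R nand U) = T -> T = T
Q & (~P -> (R nand U)) = F & T = F
S -> (Q & (~P -> (R nand U))) = T -> F = F
So Statement 3 is false.

Count: 2.

2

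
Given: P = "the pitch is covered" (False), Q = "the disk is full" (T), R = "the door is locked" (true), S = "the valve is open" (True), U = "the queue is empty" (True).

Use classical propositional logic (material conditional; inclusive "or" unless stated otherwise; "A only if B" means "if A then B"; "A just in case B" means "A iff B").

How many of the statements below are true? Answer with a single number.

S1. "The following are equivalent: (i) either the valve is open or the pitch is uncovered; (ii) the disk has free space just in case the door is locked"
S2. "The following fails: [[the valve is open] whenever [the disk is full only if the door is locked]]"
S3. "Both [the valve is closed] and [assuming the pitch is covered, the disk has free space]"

0

S1: This is (S | ~P) <-> (~Q <-> R).

~P = ~F = T
S | ~P = T | T = T
~Q = ~T = F
~Q <-> R = F <-> T = F
(S | ~P) <-> (~Q <-> R) = T <-> F = F
Thus S1 is false.

S2: In symbols: ~((Q -> R) -> S)

Q -> R = T -> T = T
(Q -> R) -> S = T -> T = T
~((Q -> R) -> S) = ~T = F
Hence S2 is false.

S3: Formalization: ~S & (P -> ~Q)

~S = ~T = F
~Q = ~T = F
P -> ~Q = F -> F = T
~S & (P -> ~Q) = F & T = F
Hence S3 is false.

True statements: 0 (none).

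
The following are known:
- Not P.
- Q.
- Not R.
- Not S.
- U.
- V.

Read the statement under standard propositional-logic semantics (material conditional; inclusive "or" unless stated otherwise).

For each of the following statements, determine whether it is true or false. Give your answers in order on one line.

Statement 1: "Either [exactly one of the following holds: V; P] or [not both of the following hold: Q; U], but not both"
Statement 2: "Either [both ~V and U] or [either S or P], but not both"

Statement 1 True, Statement 2 False

Statement 1: This is (V xor P) xor (Q nand U).

V xor P = T xor F = T
Q nand U = T nand T = F
(V xor P) xor (Q nand U) = T xor F = T
So Statement 1 is true.

Statement 2: Formalization: (~V & U) xor (S | P)

~V = ~T = F
~V & U = F & T = F
S | P = F | F = F
(~V & U) xor (S | P) = F xor F = F
Thus Statement 2 is false.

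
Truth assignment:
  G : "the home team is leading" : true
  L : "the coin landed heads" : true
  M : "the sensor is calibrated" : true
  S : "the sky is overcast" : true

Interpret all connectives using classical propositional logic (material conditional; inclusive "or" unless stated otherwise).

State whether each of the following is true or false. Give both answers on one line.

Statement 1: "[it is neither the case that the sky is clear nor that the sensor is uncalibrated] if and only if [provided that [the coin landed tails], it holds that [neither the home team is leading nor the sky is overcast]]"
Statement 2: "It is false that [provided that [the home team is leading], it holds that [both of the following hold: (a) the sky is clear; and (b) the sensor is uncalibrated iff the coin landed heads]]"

Statement 1: In symbols: (~S nor ~M) <-> (~L -> (G nor S))

~S = ~T = F
~M = ~T = F
~S nor ~M = F nor F = T
~L = ~T = F
G nor S = T nor T = F
~L -> (G nor S) = F -> F = T
(~S nor ~M) <-> (~L -> (G nor S)) = T <-> T = T
Hence Statement 1 is true.

Statement 2: Formalization: ~(G -> (~S & (~M <-> L)))

~S = ~T = F
~M = ~T = F
~M <-> L = F <-> T = F
~S & (~M <-> L) = F & F = F
G -> (~S & (~M <-> L)) = T -> F = F
~(G -> (~S & (~M <-> L))) = ~F = T
Hence Statement 2 is true.

Statement 1 T; Statement 2 T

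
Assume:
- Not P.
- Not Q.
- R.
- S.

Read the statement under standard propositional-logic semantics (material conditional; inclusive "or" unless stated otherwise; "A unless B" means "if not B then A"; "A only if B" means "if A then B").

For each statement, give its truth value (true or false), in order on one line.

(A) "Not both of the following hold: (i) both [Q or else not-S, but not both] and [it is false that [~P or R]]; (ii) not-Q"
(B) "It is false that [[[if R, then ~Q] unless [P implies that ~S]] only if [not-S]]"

(A) True / (B) True

(A): Formalization: ((Q ⊕ ¬S) ∧ ¬(¬P ∨ R)) ↑ ¬Q

¬S = ¬T = F
Q ⊕ ¬S = F ⊕ F = F
¬P = ¬F = T
¬P ∨ R = T ∨ T = T
¬(¬P ∨ R) = ¬T = F
(Q ⊕ ¬S) ∧ ¬(¬P ∨ R) = F ∧ F = F
¬Q = ¬F = T
((Q ⊕ ¬S) ∧ ¬(¬P ∨ R)) ↑ ¬Q = F ↑ T = T
Thus (A) is true.

(B): This is ¬(((R → ¬Q) ∨ (P → ¬S)) → ¬S).

¬Q = ¬F = T
R → ¬Q = T → T = T
¬S = ¬T = F
P → ¬S = F → F = T
(R → ¬Q) ∨ (P → ¬S) = T ∨ T = T
¬S = ¬T = F
((R → ¬Q) ∨ (P → ¬S)) → ¬S = T → F = F
¬(((R → ¬Q) ∨ (P → ¬S)) → ¬S) = ¬F = T
Thus (B) is true.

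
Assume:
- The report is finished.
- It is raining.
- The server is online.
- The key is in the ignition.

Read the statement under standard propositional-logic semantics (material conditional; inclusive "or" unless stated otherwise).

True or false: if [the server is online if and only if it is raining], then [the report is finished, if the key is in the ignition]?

The statement is true.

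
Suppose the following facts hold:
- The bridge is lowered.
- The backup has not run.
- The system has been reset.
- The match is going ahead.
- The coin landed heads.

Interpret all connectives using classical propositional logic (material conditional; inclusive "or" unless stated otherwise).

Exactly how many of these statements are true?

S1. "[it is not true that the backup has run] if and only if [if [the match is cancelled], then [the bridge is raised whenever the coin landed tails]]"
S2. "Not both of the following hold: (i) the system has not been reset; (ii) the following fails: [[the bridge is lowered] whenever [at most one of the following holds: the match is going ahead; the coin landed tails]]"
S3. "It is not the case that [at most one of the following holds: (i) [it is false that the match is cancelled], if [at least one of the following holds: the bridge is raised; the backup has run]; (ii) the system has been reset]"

3

Let S = "the backup has run" (F), H = "the match is cancelled" (F), W = "the coin landed heads" (T), M = "the bridge is raised" (F), K = "the system has been reset" (T).

S1: This is ~S <-> (H -> (~W -> M)).

~S = ~F = T
~W = ~T = F
~W -> M = F -> F = T
H -> (~W -> M) = F -> T = T
~S <-> (H -> (~W -> M)) = T <-> T = T
Hence S1 is true.

S2: In symbols: ~K nand ~((~H nand ~W) -> ~M)

~K = ~T = F
~H = ~F = T
~W = ~T = F
~H nand ~W = T nand F = T
~M = ~F = T
(~H nand ~W) -> ~M = T -> T = T
~((~H nand ~W) -> ~M) = ~T = F
~K nand ~((~H nand ~W) -> ~M) = F nand F = T
Hence S2 is true.

S3: Parsed as ~(((M | S) -> ~H) nand K)

M | S = F | F = F
~H = ~F = T
(M | S) -> ~H = F -> T = T
((M | S) -> ~H) nand K = T nand T = F
~(((M | S) -> ~H) nand K) = ~F = T
Thus S3 is true.

3 of the 3 statements are true (S1, S2, S3).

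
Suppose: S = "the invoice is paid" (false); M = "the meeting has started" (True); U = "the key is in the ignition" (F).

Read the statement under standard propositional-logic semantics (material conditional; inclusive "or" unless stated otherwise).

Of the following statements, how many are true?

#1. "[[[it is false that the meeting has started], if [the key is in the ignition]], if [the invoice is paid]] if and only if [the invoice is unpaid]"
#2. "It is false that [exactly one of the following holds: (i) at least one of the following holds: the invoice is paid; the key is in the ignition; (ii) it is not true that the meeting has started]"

#1: This is (S → (U → ¬M)) ↔ ¬S.

¬M = ¬T = F
U → ¬M = F → F = T
S → (U → ¬M) = F → T = T
¬S = ¬F = T
(S → (U → ¬M)) ↔ ¬S = T ↔ T = T
So #1 is true.

#2: This is ¬((S ∨ U) ⊕ ¬M).

S ∨ U = F ∨ F = F
¬M = ¬T = F
(S ∨ U) ⊕ ¬M = F ⊕ F = F
¬((S ∨ U) ⊕ ¬M) = ¬F = T
Thus #2 is true.

2 of the 2 statements are true.

2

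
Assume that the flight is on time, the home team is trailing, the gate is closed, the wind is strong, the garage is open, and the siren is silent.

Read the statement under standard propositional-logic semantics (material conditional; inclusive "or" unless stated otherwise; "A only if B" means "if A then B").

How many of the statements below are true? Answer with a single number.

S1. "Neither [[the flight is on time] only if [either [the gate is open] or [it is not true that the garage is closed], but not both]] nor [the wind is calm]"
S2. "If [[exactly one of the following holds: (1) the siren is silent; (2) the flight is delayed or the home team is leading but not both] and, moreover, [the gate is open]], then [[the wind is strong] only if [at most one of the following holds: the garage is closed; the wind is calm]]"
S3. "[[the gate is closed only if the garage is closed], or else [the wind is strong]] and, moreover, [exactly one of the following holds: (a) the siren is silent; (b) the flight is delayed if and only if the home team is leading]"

Let P = "the flight is delayed" (False), R = "the gate is open" (False), U = "the garage is closed" (False), S = "the wind is strong" (True), V = "the siren is sounding" (False), Q = "the home team is leading" (False).

S1: This is (not P -> (R xor not U)) nor not S.

not P = not False = True
not U = not False = True
R xor not U = False xor True = True
not P -> (R xor not U) = True -> True = True
not S = not True = False
(not P -> (R xor not U)) nor not S = True nor False = False
Hence S1 is false.

S2: This is ((not V xor (P xor Q)) and R) -> (S -> (U nand not S)).

not V = not False = True
P xor Q = False xor False = False
not V xor (P xor Q) = True xor False = True
(not V xor (P xor Q)) and R = True and False = False
not S = not True = False
U nand not S = False nand False = True
S -> (U nand not S) = True -> True = True
((not V xor (P xor Q)) and R) -> (S -> (U nand not S)) = False -> True = True
Thus S2 is true.

S3: Formalization: ((not R -> U) or S) and (not V xor (P iff Q))

not R = not False = True
not R -> U = True -> False = False
(not R -> U) or S = False or True = True
not V = not False = True
P iff Q = False iff False = True
not V xor (P iff Q) = True xor True = False
((not R -> U) or S) and (not V xor (P iff Q)) = True and False = False
Thus S3 is false.

1 of the 3 statements is true (S2).

1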